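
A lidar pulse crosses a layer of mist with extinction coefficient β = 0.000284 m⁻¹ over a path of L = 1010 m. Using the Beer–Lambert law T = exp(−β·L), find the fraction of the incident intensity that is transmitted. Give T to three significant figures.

τ = β·L = 0.000284 × 1010 = 0.2868.
T = exp(−0.2868) = 0.7506.

0.751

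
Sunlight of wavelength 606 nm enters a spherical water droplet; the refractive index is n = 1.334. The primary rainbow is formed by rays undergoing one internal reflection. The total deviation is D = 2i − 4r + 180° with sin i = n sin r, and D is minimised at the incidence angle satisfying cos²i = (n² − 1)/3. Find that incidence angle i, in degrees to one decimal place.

cos²i = (1.334² − 1)/3 = (1.77956 − 1)/3 = 0.25985.
cos i = 0.50976, so i = 59.352°.

59.4°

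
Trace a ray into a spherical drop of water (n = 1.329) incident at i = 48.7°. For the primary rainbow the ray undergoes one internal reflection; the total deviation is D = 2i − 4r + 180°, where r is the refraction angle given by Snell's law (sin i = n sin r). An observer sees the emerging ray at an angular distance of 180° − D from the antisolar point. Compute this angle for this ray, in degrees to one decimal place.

sin r = sin 48.7° / 1.329 = 0.7513/1.329 = 0.5653; r = 34.42°.
D = 2·48.7° − 4·34.42° + 180° = 97.40° − 137.69° + 180° = 139.71°.
Angle from antisolar point = 180° − D = 40.29°.

40.3°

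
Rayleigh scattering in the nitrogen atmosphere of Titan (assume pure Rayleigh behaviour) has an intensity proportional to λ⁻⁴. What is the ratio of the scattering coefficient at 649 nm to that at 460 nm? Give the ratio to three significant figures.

Rayleigh scattering ∝ λ⁻⁴, so the ratio of coefficients is the inverse fourth power of the wavelength ratio.
σ(649)/σ(460) = (460/649)⁴ = (0.7088)⁴ = 0.2524.

0.252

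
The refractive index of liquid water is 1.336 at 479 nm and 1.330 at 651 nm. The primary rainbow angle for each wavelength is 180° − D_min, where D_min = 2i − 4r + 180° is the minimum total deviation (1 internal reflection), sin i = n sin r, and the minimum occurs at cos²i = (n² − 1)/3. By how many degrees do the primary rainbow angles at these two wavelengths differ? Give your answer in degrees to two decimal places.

0.87°

At 479 nm (n = 1.336): cos²i = 0.26163 → i = 59.236°, r = 40.029°, D_min = 138.356°, rainbow angle = 41.644°.
At 651 nm (n = 1.330): cos²i = 0.25630 → i = 59.585°, r = 40.422°, D_min = 137.484°, rainbow angle = 42.516°.
Angular width = |41.644° − 42.516°| = 0.873°.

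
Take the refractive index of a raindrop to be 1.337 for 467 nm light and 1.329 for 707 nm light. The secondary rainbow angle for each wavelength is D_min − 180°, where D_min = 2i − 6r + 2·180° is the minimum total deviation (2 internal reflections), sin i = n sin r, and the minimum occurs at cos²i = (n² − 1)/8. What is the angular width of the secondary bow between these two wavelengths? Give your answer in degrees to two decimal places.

At 467 nm (n = 1.337): cos²i = 0.09845 → i = 71.714°, r = 45.249°, D_min = 231.934°, rainbow angle = 51.934°.
At 707 nm (n = 1.329): cos²i = 0.09578 → i = 71.972°, r = 45.685°, D_min = 229.837°, rainbow angle = 49.837°.
Angular width = |51.934° − 49.837°| = 2.097°.

2.10°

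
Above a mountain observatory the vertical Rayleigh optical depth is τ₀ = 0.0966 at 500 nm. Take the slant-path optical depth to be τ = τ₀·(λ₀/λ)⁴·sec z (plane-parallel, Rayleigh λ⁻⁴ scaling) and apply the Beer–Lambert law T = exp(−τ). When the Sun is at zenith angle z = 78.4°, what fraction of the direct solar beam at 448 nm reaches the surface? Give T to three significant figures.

0.475

sec 78.4° = 4.9732.
τ = 0.0966 × (500/448)⁴ × 4.9732 = 0.0966 × 1.5516 × 4.9732 = 0.7454.
T = exp(−0.7454) = 0.4746.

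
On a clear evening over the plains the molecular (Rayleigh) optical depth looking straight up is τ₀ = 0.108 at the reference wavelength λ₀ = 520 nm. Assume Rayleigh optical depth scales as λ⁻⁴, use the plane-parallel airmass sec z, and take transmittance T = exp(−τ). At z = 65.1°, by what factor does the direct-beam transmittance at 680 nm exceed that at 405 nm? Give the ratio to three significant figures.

Airmass: sec 65.1° = 2.3751.
τ(680 nm) = 0.108 × (520/680)⁴ × 2.3751 = 0.108 × 0.3420 × 2.3751 = 0.0877.
τ(405 nm) = 0.108 × (520/405)⁴ × 2.3751 = 0.108 × 2.7176 × 2.3751 = 0.6971.
T(680)/T(405) = exp(τ_B − τ_A) = exp(0.6094) = 1.8393.

1.84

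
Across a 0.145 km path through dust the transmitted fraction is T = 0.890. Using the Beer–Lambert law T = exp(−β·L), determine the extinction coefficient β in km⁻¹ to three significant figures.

0.804 km⁻¹

Beer–Lambert: T = exp(−βL) ⇒ β = −ln(T)/L = −ln(0.890)/0.145 = 0.1165/0.145 = 0.8037 km⁻¹.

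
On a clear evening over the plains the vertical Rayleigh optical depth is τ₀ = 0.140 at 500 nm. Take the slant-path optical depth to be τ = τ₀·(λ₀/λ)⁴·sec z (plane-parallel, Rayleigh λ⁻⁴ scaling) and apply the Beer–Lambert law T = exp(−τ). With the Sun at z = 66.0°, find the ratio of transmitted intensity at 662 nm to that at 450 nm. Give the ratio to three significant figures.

Airmass: sec 66.0° = 2.4586.
τ(662 nm) = 0.140 × (500/662)⁴ × 2.4586 = 0.140 × 0.3254 × 2.4586 = 0.1120.
τ(450 nm) = 0.140 × (500/450)⁴ × 2.4586 = 0.140 × 1.5242 × 2.4586 = 0.5246.
T(662)/T(450) = exp(τ_B − τ_A) = exp(0.4126) = 1.5108.

1.51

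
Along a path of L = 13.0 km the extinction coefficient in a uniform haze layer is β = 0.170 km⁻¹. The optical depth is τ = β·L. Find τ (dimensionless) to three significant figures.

2.21

τ = β·L = 0.170 × 13.0 = 2.2100.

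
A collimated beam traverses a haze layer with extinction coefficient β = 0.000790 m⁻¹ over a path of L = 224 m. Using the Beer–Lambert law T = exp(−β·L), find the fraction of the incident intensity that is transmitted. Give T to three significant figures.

0.838

τ = β·L = 0.000790 × 224 = 0.1770.
T = exp(−0.1770) = 0.8378.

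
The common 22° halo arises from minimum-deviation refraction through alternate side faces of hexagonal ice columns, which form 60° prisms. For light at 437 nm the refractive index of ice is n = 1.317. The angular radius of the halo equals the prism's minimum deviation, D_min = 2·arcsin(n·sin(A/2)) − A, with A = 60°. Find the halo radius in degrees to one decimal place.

n·sin(A/2) = 1.317 × sin 30° = 1.317 × 0.5000 = 0.6585.
D_min = 2·arcsin(0.6585) − 60° = 2 × 41.186° − 60° = 22.371°.

22.4°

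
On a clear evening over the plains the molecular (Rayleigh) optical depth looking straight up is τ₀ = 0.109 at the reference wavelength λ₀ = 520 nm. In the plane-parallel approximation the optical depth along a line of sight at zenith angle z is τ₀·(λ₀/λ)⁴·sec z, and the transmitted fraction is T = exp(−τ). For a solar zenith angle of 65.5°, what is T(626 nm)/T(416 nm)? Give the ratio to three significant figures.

Airmass: sec 65.5° = 2.4114.
τ(626 nm) = 0.109 × (520/626)⁴ × 2.4114 = 0.109 × 0.4761 × 2.4114 = 0.1251.
τ(416 nm) = 0.109 × (520/416)⁴ × 2.4114 = 0.109 × 2.4414 × 2.4114 = 0.6417.
T(626)/T(416) = exp(τ_B − τ_A) = exp(0.5166) = 1.6763.

1.68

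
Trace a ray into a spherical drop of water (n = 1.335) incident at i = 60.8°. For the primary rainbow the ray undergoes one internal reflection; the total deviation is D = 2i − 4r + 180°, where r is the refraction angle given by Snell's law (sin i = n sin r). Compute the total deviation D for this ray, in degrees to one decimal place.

sin r = sin 60.8° / 1.335 = 0.8729/1.335 = 0.6539; r = 40.83°.
D = 2·60.8° − 4·40.83° + 180° = 121.60° − 163.34° + 180° = 138.26°.

138.3°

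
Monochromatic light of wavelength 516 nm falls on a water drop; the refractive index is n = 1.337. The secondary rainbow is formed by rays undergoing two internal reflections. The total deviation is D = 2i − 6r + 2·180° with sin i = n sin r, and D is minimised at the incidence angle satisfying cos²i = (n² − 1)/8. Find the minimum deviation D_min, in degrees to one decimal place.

231.9°

cos²i = (1.78757 − 1)/8 = 0.09845; i = arccos(0.31376) = 71.714°.
sin r = sin 71.714°/1.337 = 0.71017; r = 45.249°.
D_min = 2·71.714° − 6·45.249° + 360° = 231.934°.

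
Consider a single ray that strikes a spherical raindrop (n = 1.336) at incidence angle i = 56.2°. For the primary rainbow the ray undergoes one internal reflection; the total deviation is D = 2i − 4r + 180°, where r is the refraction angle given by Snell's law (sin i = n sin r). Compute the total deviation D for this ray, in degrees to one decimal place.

sin r = sin 56.2° / 1.336 = 0.8310/1.336 = 0.6220; r = 38.46°.
D = 2·56.2° − 4·38.46° + 180° = 112.40° − 153.85° + 180° = 138.55°.

138.6°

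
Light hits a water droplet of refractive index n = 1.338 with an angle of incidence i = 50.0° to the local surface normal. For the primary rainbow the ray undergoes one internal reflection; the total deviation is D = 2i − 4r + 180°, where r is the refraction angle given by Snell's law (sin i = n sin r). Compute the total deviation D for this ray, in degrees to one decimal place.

140.3°

sin r = sin 50.0° / 1.338 = 0.7660/1.338 = 0.5725; r = 34.93°.
D = 2·50.0° − 4·34.93° + 180° = 100.00° − 139.71° + 180° = 140.29°.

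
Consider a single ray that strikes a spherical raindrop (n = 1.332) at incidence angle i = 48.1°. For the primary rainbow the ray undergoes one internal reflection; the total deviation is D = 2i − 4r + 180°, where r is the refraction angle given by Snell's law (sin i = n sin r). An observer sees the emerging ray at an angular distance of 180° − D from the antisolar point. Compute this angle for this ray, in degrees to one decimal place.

sin r = sin 48.1° / 1.332 = 0.7443/1.332 = 0.5588; r = 33.97°.
D = 2·48.1° − 4·33.97° + 180° = 96.20° − 135.89° + 180° = 140.31°.
Angle from antisolar point = 180° − D = 39.69°.

39.7°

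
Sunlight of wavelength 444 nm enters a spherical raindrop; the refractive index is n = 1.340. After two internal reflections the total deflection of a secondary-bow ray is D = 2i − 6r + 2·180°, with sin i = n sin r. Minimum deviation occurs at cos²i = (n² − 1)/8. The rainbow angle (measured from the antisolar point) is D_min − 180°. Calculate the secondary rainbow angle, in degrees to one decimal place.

cos²i = (1.79560 − 1)/8 = 0.09945; i = arccos(0.31536) = 71.618°.
sin r = sin 71.618°/1.340 = 0.70819; r = 45.088°.
D_min = 2·71.618° − 6·45.088° + 360° = 232.709°.
Rainbow angle = D_min − 180° = 52.709°.

52.7°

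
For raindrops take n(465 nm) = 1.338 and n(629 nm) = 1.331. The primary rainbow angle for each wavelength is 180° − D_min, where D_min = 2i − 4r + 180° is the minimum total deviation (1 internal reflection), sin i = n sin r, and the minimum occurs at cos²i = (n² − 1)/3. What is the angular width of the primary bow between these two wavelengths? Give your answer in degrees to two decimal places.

1.01°

At 465 nm (n = 1.338): cos²i = 0.26341 → i = 59.120°, r = 39.899°, D_min = 138.643°, rainbow angle = 41.357°.
At 629 nm (n = 1.331): cos²i = 0.25719 → i = 59.527°, r = 40.356°, D_min = 137.630°, rainbow angle = 42.370°.
Angular width = |41.357° − 42.370°| = 1.013°.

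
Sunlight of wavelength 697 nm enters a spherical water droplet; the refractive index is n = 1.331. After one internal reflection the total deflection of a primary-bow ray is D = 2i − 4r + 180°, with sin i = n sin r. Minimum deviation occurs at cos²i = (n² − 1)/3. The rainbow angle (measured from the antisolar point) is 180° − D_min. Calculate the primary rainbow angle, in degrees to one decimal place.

cos²i = (1.77156 − 1)/3 = 0.25719; i = arccos(0.50714) = 59.527°.
sin r = sin 59.527°/1.331 = 0.64753; r = 40.356°.
D_min = 2·59.527° − 4·40.356° + 180° = 137.630°.
Rainbow angle = 180° − D_min = 42.370°.

42.4°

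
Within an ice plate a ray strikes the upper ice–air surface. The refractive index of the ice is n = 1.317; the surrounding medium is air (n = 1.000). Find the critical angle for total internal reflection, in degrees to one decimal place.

49.4°

sin θ_c = n_air / n = 1.000 / 1.317 = 0.7593.
θ_c = arcsin(0.7593) = 49.40°.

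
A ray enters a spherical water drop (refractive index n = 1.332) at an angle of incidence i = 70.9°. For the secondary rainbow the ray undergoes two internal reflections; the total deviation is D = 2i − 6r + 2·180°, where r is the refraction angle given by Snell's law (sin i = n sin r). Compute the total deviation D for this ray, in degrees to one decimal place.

230.7°

sin r = sin 70.9° / 1.332 = 0.9449/1.332 = 0.7094; r = 45.19°.
D = 2·70.9° − 6·45.19° + 2·180° = 141.80° − 271.13° + 360° = 230.67°.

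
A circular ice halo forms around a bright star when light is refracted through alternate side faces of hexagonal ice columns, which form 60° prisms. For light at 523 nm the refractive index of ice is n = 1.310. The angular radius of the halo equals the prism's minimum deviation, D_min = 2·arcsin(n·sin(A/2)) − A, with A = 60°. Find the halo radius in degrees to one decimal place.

n·sin(A/2) = 1.310 × sin 30° = 1.310 × 0.5000 = 0.6550.
D_min = 2·arcsin(0.6550) − 60° = 2 × 40.920° − 60° = 21.839°.

21.8°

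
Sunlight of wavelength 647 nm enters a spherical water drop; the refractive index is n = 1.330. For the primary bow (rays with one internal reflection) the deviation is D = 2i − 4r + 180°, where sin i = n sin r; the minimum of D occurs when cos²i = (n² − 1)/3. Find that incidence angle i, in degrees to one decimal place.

59.6°

cos²i = (1.330² − 1)/3 = (1.76890 − 1)/3 = 0.25630.
cos i = 0.50626, so i = 59.585°.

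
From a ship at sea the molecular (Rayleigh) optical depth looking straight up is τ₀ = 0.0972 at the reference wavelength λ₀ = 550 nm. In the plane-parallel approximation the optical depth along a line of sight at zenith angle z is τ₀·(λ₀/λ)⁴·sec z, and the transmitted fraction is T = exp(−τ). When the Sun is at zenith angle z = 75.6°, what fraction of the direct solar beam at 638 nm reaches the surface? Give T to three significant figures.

sec 75.6° = 4.0211.
τ = 0.0972 × (550/638)⁴ × 4.0211 = 0.0972 × 0.5523 × 4.0211 = 0.2159.
T = exp(−0.2159) = 0.8058.

0.806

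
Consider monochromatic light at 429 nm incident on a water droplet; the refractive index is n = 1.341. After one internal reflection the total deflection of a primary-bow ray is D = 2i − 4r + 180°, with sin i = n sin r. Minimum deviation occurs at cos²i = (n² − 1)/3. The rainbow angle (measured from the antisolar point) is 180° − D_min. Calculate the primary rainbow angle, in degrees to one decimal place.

40.9°

cos²i = (1.79828 − 1)/3 = 0.26609; i = arccos(0.51584) = 58.946°.
sin r = sin 58.946°/1.341 = 0.63884; r = 39.705°.
D_min = 2·58.946° − 4·39.705° + 180° = 139.071°.
Rainbow angle = 180° − D_min = 40.929°.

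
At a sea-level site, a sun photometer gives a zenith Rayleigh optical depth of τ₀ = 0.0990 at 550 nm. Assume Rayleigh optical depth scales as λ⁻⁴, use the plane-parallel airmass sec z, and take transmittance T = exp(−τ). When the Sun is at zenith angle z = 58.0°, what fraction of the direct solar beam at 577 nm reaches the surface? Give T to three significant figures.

sec 58.0° = 1.8871.
τ = 0.0990 × (550/577)⁴ × 1.8871 = 0.0990 × 0.8256 × 1.8871 = 0.1542.
T = exp(−0.1542) = 0.8571.

0.857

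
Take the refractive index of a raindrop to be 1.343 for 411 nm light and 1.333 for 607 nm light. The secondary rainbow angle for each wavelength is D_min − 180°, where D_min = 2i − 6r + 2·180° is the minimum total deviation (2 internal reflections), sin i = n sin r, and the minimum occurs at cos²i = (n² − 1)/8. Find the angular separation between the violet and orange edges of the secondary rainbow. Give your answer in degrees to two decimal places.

At 411 nm (n = 1.343): cos²i = 0.10046 → i = 71.522°, r = 44.928°, D_min = 233.478°, rainbow angle = 53.478°.
At 607 nm (n = 1.333): cos²i = 0.09711 → i = 71.843°, r = 45.466°, D_min = 230.891°, rainbow angle = 50.891°.
Angular width = |53.478° − 50.891°| = 2.587°.

2.59°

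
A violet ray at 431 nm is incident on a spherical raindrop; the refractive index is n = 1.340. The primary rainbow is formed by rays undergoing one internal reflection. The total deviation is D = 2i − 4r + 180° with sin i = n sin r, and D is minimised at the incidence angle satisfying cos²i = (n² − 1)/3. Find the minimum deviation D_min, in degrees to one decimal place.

138.9°

cos²i = (1.79560 − 1)/3 = 0.26520; i = arccos(0.51498) = 59.004°.
sin r = sin 59.004°/1.340 = 0.63971; r = 39.770°.
D_min = 2·59.004° − 4·39.770° + 180° = 138.929°.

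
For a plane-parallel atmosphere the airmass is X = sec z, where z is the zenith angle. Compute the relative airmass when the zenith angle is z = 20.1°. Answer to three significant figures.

X = sec z = 1/cos 20.1° = 1/0.9391 = 1.0649.

1.06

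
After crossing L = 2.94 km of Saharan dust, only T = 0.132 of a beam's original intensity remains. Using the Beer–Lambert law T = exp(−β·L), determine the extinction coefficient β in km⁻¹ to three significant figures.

0.689 km⁻¹

Beer–Lambert: T = exp(−βL) ⇒ β = −ln(T)/L = −ln(0.132)/2.94 = 2.0250/2.94 = 0.6888 km⁻¹.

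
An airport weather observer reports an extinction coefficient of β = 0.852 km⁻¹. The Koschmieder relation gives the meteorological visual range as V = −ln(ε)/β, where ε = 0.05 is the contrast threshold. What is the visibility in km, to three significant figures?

3.52 km

V = −ln(0.05) / 0.852 = 2.996 / 0.852 = 3.5161 km.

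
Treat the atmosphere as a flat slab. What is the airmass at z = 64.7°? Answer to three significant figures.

2.34

X = sec z = 1/cos 64.7° = 1/0.4274 = 2.3400.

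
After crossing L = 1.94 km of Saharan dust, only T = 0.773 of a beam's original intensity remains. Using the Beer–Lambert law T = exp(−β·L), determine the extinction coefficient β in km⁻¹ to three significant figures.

Beer–Lambert: T = exp(−βL) ⇒ β = −ln(T)/L = −ln(0.773)/1.94 = 0.2575/1.94 = 0.1327 km⁻¹.

0.133 km⁻¹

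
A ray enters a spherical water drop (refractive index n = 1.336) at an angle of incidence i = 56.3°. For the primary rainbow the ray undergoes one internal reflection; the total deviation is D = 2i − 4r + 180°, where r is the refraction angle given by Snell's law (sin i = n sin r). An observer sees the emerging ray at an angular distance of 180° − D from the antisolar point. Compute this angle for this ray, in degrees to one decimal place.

sin r = sin 56.3° / 1.336 = 0.8320/1.336 = 0.6227; r = 38.52°.
D = 2·56.3° − 4·38.52° + 180° = 112.60° − 154.06° + 180° = 138.54°.
Angle from antisolar point = 180° − D = 41.46°.

41.5°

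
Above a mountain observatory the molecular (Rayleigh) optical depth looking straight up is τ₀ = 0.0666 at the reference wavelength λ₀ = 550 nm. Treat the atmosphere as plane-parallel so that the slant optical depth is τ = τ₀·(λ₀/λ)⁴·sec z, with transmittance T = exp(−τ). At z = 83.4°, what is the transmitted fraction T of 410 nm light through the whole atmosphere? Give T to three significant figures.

0.153

sec 83.4° = 8.7004.
τ = 0.0666 × (550/410)⁴ × 8.7004 = 0.0666 × 3.2383 × 8.7004 = 1.8764.
T = exp(−1.8764) = 0.1531.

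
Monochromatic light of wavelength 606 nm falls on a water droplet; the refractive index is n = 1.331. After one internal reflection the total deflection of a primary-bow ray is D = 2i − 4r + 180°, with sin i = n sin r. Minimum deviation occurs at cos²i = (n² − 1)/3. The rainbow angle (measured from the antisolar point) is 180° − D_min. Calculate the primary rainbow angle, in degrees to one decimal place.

42.4°

cos²i = (1.77156 − 1)/3 = 0.25719; i = arccos(0.50714) = 59.527°.
sin r = sin 59.527°/1.331 = 0.64753; r = 40.356°.
D_min = 2·59.527° − 4·40.356° + 180° = 137.630°.
Rainbow angle = 180° − D_min = 42.370°.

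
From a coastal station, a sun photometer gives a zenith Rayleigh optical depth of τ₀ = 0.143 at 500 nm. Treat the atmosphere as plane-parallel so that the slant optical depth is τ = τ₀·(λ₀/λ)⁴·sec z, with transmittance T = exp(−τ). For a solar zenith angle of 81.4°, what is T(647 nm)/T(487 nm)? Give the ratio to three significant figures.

Airmass: sec 81.4° = 6.6874.
τ(647 nm) = 0.143 × (500/647)⁴ × 6.6874 = 0.143 × 0.3567 × 6.6874 = 0.3411.
τ(487 nm) = 0.143 × (500/487)⁴ × 6.6874 = 0.143 × 1.1111 × 6.6874 = 1.0626.
T(647)/T(487) = exp(τ_B − τ_A) = exp(0.7215) = 2.0575.

2.06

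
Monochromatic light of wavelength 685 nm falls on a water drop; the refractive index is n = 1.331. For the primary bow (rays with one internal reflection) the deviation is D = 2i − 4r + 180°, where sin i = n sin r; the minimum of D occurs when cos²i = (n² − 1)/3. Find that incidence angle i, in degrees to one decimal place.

cos²i = (1.331² − 1)/3 = (1.77156 − 1)/3 = 0.25719.
cos i = 0.50714, so i = 59.527°.

59.5°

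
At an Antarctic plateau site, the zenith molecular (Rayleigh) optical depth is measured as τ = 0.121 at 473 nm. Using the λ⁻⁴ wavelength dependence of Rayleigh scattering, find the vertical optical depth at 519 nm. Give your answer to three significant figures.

0.0835

τ(519 nm) = τ(473 nm) × (473/519)⁴ = 0.121 × (0.9114)⁴ = 0.121 × 0.6899 = 0.0835.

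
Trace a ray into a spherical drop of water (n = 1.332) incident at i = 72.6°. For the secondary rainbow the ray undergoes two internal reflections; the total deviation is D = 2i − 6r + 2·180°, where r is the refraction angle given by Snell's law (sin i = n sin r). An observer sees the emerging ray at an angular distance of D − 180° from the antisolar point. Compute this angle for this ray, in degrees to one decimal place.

50.7°

sin r = sin 72.6° / 1.332 = 0.9542/1.332 = 0.7164; r = 45.76°.
D = 2·72.6° − 6·45.76° + 2·180° = 145.20° − 274.55° + 360° = 230.65°.
Angle from antisolar point = D − 180° = 50.65°.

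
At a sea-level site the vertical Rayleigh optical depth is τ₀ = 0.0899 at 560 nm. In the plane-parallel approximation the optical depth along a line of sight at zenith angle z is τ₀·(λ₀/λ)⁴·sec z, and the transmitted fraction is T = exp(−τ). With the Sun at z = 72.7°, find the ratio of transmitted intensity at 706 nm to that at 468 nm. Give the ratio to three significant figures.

Airmass: sec 72.7° = 3.3628.
τ(706 nm) = 0.0899 × (560/706)⁴ × 3.3628 = 0.0899 × 0.3959 × 3.3628 = 0.1197.
τ(468 nm) = 0.0899 × (560/468)⁴ × 3.3628 = 0.0899 × 2.0501 × 3.3628 = 0.6198.
T(706)/T(468) = exp(τ_B − τ_A) = exp(0.5001) = 1.6489.

1.65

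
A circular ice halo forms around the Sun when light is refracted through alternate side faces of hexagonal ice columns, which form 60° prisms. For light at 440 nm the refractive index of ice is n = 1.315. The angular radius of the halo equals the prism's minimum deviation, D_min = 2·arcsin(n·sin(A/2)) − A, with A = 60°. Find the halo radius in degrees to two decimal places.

n·sin(A/2) = 1.315 × sin 30° = 1.315 × 0.5000 = 0.6575.
D_min = 2·arcsin(0.6575) − 60° = 2 × 41.109° − 60° = 22.219°.

22.22°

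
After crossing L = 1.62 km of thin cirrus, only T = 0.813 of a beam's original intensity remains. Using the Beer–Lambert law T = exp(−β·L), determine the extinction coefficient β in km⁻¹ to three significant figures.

0.128 km⁻¹

Beer–Lambert: T = exp(−βL) ⇒ β = −ln(T)/L = −ln(0.813)/1.62 = 0.2070/1.62 = 0.1278 km⁻¹.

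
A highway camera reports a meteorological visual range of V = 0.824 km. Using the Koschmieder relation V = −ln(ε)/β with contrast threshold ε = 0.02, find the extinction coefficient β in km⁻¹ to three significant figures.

β = −ln(0.02) / V = 3.912 / 0.824 = 4.7476 km⁻¹.

4.75 km⁻¹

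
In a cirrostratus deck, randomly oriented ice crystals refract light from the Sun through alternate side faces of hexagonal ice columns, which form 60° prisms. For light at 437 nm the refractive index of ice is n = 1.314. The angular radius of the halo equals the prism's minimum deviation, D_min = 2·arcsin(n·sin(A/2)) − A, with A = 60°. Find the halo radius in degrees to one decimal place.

22.1°

n·sin(A/2) = 1.314 × sin 30° = 1.314 × 0.5000 = 0.6570.
D_min = 2·arcsin(0.6570) − 60° = 2 × 41.071° − 60° = 22.143°.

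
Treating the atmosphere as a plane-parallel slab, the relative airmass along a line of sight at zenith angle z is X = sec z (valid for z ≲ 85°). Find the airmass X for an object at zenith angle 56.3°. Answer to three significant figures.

1.80

X = sec z = 1/cos 56.3° = 1/0.5548 = 1.8023.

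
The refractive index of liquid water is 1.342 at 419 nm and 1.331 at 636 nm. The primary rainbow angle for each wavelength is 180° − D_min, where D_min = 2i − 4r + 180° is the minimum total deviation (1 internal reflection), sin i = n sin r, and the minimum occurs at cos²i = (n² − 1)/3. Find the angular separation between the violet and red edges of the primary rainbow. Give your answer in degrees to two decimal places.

At 419 nm (n = 1.342): cos²i = 0.26699 → i = 58.888°, r = 39.641°, D_min = 139.213°, rainbow angle = 40.787°.
At 636 nm (n = 1.331): cos²i = 0.25719 → i = 59.527°, r = 40.356°, D_min = 137.630°, rainbow angle = 42.370°.
Angular width = |40.787° − 42.370°| = 1.583°.

1.58°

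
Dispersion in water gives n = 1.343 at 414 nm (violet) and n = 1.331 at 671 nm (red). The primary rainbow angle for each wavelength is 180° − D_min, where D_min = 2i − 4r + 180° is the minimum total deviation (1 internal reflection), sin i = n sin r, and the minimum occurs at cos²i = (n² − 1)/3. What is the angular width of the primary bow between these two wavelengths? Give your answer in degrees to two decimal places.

1.72°

At 414 nm (n = 1.343): cos²i = 0.26788 → i = 58.830°, r = 39.577°, D_min = 139.354°, rainbow angle = 40.646°.
At 671 nm (n = 1.331): cos²i = 0.25719 → i = 59.527°, r = 40.356°, D_min = 137.630°, rainbow angle = 42.370°.
Angular width = |40.646° − 42.370°| = 1.724°.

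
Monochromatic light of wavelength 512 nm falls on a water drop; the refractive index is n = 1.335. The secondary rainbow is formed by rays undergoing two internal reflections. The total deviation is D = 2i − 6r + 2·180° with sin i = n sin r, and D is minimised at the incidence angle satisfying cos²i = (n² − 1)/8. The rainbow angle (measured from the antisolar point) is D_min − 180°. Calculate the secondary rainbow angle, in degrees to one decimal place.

cos²i = (1.78222 − 1)/8 = 0.09778; i = arccos(0.31269) = 71.778°.
sin r = sin 71.778°/1.335 = 0.71150; r = 45.357°.
D_min = 2·71.778° − 6·45.357° + 360° = 231.414°.
Rainbow angle = D_min − 180° = 51.414°.

51.4°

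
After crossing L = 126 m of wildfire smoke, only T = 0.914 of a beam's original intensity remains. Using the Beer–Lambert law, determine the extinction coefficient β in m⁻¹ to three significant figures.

Beer–Lambert: T = exp(−βL) ⇒ β = −ln(T)/L = −ln(0.914)/126 = 0.0899/126 = 0.0007137 m⁻¹.

0.000714 m⁻¹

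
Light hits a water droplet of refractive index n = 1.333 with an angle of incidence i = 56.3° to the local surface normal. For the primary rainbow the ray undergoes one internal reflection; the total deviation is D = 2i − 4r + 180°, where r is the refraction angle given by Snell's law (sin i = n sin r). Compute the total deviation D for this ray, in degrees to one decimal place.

138.1°

sin r = sin 56.3° / 1.333 = 0.8320/1.333 = 0.6241; r = 38.62°.
D = 2·56.3° − 4·38.62° + 180° = 112.60° − 154.47° + 180° = 138.13°.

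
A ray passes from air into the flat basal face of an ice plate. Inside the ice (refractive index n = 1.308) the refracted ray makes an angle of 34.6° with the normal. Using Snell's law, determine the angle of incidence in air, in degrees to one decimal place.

48.0°

Snell: sin θ_i = n · sin θ_r = 1.308 × sin 34.6° = 1.308 × 0.5678 = 0.7427.
θ_i = arcsin(0.7427) = 47.97°.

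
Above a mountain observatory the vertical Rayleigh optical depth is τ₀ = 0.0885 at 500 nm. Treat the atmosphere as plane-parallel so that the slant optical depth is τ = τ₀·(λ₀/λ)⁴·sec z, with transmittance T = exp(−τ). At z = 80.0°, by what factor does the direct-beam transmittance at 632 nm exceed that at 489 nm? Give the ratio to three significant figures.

1.43

Airmass: sec 80.0° = 5.7588.
τ(632 nm) = 0.0885 × (500/632)⁴ × 5.7588 = 0.0885 × 0.3918 × 5.7588 = 0.1997.
τ(489 nm) = 0.0885 × (500/489)⁴ × 5.7588 = 0.0885 × 1.0931 × 5.7588 = 0.5571.
T(632)/T(489) = exp(τ_B − τ_A) = exp(0.3574) = 1.4296.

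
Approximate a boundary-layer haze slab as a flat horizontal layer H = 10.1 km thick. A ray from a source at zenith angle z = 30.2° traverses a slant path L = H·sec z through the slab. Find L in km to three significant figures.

sec z = 1/cos 30.2° = 1.1570.
L = 10.1 × 1.1570 = 11.686 km.

11.7 km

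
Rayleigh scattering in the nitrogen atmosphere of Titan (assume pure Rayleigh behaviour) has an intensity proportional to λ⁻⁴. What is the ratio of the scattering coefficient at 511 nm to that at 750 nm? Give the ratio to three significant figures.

4.64

Rayleigh scattering ∝ λ⁻⁴, so the ratio of coefficients is the inverse fourth power of the wavelength ratio.
σ(511)/σ(750) = (750/511)⁴ = (1.4677)⁴ = 4.64.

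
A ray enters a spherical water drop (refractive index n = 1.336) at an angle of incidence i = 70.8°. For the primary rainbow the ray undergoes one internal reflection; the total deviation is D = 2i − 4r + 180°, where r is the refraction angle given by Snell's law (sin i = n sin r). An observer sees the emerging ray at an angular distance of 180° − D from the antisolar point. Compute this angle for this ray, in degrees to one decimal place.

sin r = sin 70.8° / 1.336 = 0.9444/1.336 = 0.7069; r = 44.98°.
D = 2·70.8° − 4·44.98° + 180° = 141.60° − 179.92° + 180° = 141.68°.
Angle from antisolar point = 180° − D = 38.32°.

38.3°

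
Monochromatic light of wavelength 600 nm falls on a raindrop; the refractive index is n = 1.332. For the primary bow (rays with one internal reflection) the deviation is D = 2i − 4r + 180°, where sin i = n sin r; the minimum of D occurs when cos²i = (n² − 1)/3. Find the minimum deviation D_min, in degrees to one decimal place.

137.8°

cos²i = (1.77422 − 1)/3 = 0.25807; i = arccos(0.50801) = 59.469°.
sin r = sin 59.469°/1.332 = 0.64666; r = 40.290°.
D_min = 2·59.469° − 4·40.290° + 180° = 137.776°.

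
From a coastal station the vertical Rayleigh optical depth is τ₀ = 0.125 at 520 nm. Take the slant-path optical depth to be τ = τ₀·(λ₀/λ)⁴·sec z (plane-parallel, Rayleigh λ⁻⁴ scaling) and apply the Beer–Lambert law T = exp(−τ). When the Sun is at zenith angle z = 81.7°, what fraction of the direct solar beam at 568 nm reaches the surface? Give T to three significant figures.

sec 81.7° = 6.9273.
τ = 0.125 × (520/568)⁴ × 6.9273 = 0.125 × 0.7025 × 6.9273 = 0.6083.
T = exp(−0.6083) = 0.5443.

0.544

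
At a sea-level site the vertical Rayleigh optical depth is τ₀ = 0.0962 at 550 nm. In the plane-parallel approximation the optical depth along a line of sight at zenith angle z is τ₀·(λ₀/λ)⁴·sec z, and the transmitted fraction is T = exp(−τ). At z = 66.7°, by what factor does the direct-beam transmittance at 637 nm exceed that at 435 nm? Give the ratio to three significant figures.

Airmass: sec 66.7° = 2.5282.
τ(637 nm) = 0.0962 × (550/637)⁴ × 2.5282 = 0.0962 × 0.5558 × 2.5282 = 0.1352.
τ(435 nm) = 0.0962 × (550/435)⁴ × 2.5282 = 0.0962 × 2.5556 × 2.5282 = 0.6215.
T(637)/T(435) = exp(τ_B − τ_A) = exp(0.4864) = 1.6264.

1.63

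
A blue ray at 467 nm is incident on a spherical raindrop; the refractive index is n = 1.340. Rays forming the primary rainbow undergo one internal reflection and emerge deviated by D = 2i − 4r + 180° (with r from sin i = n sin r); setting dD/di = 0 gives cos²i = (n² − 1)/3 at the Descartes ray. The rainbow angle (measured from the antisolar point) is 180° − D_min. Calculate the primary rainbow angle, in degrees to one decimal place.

41.1°

cos²i = (1.79560 − 1)/3 = 0.26520; i = arccos(0.51498) = 59.004°.
sin r = sin 59.004°/1.340 = 0.63971; r = 39.770°.
D_min = 2·59.004° − 4·39.770° + 180° = 138.929°.
Rainbow angle = 180° − D_min = 41.071°.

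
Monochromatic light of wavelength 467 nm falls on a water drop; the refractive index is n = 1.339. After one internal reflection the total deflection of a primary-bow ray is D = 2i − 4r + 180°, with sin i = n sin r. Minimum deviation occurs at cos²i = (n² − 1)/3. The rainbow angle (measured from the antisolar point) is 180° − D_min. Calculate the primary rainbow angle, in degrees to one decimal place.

cos²i = (1.79292 − 1)/3 = 0.26431; i = arccos(0.51411) = 59.062°.
sin r = sin 59.062°/1.339 = 0.64057; r = 39.834°.
D_min = 2·59.062° − 4·39.834° + 180° = 138.786°.
Rainbow angle = 180° − D_min = 41.214°.

41.2°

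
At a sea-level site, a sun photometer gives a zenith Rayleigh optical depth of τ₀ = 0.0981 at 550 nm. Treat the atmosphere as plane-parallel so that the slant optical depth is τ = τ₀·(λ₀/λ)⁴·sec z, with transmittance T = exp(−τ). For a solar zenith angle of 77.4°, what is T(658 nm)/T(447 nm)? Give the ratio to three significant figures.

2.25

Airmass: sec 77.4° = 4.5841.
τ(658 nm) = 0.0981 × (550/658)⁴ × 4.5841 = 0.0981 × 0.4881 × 4.5841 = 0.2195.
τ(447 nm) = 0.0981 × (550/447)⁴ × 4.5841 = 0.0981 × 2.2920 × 4.5841 = 1.0307.
T(658)/T(447) = exp(τ_B − τ_A) = exp(0.8112) = 2.2506.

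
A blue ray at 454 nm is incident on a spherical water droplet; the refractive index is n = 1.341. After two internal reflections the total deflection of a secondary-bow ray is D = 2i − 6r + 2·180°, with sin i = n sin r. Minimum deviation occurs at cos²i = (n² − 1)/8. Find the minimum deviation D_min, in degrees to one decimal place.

cos²i = (1.79828 − 1)/8 = 0.09979; i = arccos(0.31589) = 71.586°.
sin r = sin 71.586°/1.341 = 0.70753; r = 45.034°.
D_min = 2·71.586° − 6·45.034° + 360° = 232.966°.

233.0°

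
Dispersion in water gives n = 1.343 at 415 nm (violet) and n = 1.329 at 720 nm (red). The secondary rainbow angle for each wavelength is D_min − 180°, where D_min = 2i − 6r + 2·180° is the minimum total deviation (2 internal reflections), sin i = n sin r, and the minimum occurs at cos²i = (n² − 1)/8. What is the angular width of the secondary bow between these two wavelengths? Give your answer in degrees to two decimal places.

At 415 nm (n = 1.343): cos²i = 0.10046 → i = 71.522°, r = 44.928°, D_min = 233.478°, rainbow angle = 53.478°.
At 720 nm (n = 1.329): cos²i = 0.09578 → i = 71.972°, r = 45.685°, D_min = 229.837°, rainbow angle = 49.837°.
Angular width = |53.478° − 49.837°| = 3.641°.

3.64°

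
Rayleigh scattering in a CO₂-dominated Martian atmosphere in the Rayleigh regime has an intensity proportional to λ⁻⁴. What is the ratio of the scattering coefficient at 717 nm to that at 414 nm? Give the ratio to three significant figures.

0.111

Rayleigh scattering ∝ λ⁻⁴, so the ratio of coefficients is the inverse fourth power of the wavelength ratio.
σ(717)/σ(414) = (414/717)⁴ = (0.5774)⁴ = 0.1112.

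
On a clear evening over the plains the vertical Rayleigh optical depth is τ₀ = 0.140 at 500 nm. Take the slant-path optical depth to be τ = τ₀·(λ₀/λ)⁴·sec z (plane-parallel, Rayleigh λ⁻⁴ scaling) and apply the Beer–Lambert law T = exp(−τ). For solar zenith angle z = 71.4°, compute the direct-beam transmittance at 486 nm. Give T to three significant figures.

0.612

sec 71.4° = 3.1352.
τ = 0.140 × (500/486)⁴ × 3.1352 = 0.140 × 1.1203 × 3.1352 = 0.4917.
T = exp(−0.4917) = 0.6116.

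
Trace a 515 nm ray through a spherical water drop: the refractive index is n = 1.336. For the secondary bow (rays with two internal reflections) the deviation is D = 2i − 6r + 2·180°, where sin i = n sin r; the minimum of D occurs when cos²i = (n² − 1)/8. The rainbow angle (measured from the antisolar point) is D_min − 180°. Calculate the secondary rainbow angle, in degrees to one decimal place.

51.7°

cos²i = (1.78490 − 1)/8 = 0.09811; i = arccos(0.31323) = 71.746°.
sin r = sin 71.746°/1.336 = 0.71084; r = 45.303°.
D_min = 2·71.746° − 6·45.303° + 360° = 231.674°.
Rainbow angle = D_min − 180° = 51.674°.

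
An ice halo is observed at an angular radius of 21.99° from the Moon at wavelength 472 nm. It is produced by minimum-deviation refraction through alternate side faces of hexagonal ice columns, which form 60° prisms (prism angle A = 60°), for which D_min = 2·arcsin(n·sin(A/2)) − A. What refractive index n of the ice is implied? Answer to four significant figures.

1.312

Rearranging: n = sin((D_min + A)/2) / sin(A/2).
(D_min + A)/2 = (21.99° + 60°)/2 = 40.995°.
n = sin 40.995° / sin 30° = 0.6560 / 0.5000 = 1.3120.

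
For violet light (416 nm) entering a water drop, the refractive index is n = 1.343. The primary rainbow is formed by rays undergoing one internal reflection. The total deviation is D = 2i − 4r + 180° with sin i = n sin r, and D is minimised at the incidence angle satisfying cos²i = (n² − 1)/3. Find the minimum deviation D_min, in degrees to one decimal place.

139.4°

cos²i = (1.80365 − 1)/3 = 0.26788; i = arccos(0.51757) = 58.830°.
sin r = sin 58.830°/1.343 = 0.63711; r = 39.577°.
D_min = 2·58.830° − 4·39.577° + 180° = 139.354°.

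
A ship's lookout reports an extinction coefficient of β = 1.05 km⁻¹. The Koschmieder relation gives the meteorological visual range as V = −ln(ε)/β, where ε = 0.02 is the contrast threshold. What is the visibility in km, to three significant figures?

3.73 km

V = −ln(0.02) / 1.05 = 3.912 / 1.05 = 3.7257 km.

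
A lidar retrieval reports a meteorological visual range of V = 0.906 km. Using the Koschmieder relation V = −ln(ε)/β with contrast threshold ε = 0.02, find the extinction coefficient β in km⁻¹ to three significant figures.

4.32 km⁻¹

β = −ln(0.02) / V = 3.912 / 0.906 = 4.3179 km⁻¹.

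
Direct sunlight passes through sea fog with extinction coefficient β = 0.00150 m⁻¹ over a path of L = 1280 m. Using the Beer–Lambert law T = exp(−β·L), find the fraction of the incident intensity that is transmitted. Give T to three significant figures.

0.147

τ = β·L = 0.00150 × 1280 = 1.9200.
T = exp(−1.9200) = 0.1466.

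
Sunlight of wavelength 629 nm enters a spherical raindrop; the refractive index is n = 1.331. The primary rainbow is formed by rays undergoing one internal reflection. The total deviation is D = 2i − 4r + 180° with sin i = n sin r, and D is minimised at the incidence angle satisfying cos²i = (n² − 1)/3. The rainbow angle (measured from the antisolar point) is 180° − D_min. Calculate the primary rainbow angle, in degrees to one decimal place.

42.4°

cos²i = (1.77156 − 1)/3 = 0.25719; i = arccos(0.50714) = 59.527°.
sin r = sin 59.527°/1.331 = 0.64753; r = 40.356°.
D_min = 2·59.527° − 4·40.356° + 180° = 137.630°.
Rainbow angle = 180° − D_min = 42.370°.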